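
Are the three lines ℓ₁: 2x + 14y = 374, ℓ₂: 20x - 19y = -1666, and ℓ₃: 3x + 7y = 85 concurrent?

Yes

Lines aᵢx + bᵢy = cᵢ with pairwise distinct directions are concurrent exactly when det[aᵢ bᵢ cᵢ] = 0.
Here the determinant is 0.
It vanishes, so the lines are concurrent at (-51, 34).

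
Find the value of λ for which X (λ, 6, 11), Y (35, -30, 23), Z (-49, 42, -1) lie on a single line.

-7

Collinearity requires XY × XZ = 0; each component is linear in λ.
The y-component gives (-24)λ + (-168) = 0, so λ = -7.
The remaining components then also vanish.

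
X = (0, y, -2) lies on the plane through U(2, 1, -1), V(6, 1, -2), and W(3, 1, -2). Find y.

1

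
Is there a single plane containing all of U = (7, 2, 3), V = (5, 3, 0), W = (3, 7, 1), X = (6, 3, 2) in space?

The four points are coplanar iff the 3×3 determinant with rows UV, UW, UX is zero.
Rows: (-2, 1, -3), (-4, 5, -2), (-1, 1, -1).
Expanding along the first row: (-2)(-3) − (1)(2) + (-3)(1) = 1.
Nonzero ⇒ not coplanar.

No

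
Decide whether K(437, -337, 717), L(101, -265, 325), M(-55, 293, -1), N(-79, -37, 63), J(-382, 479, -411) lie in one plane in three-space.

The plane through K, L, M has normal n = KL × KM = (195264, -48384, -176256) and equation n·P = -24739776.
Checking the remaining points: n·N = -24739776, n·J = -25325568.
Since n·J = -25325568 ≠ -24739776, J is off the plane and the points are not all coplanar.

No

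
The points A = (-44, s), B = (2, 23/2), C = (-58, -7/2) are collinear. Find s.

0

The three points are collinear iff det[AB; AC] = 0.
This determinant is linear in s: (-60)s + (0) = 0, so s = 0.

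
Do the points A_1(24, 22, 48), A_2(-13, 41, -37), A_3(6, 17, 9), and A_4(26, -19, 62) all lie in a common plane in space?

No

With A_1 as base: A_1A_2 = (-37, 19, -85), A_1A_3 = (-18, -5, -39), A_1A_4 = (2, -41, 14).
A_1A_3 × A_1A_4 = (-1669, 174, 748).
A_1A_2 · (A_1A_3 × A_1A_4) = 1479.
Since 1479 ≠ 0, the four points are not coplanar.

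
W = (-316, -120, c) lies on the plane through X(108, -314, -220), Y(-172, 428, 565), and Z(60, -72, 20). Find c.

115

Coplanarity requires XY · (XZ × XW) = 0.
XY = (-280, 742, 785), XZ = (-48, 242, 240); the triple product is linear in c with coefficient -32144 and constant term 3696560.
Setting it to zero: c = 115.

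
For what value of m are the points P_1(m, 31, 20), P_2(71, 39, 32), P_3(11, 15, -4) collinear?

Collinearity requires P_1P_2 × P_1P_3 = 0; each component is linear in m.
The y-component gives (-36)m + (1836) = 0, so m = 51.
The remaining components then also vanish.

51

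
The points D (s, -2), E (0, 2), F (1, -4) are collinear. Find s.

Collinearity: (D − E) must be parallel to (F − E) = (1, -6).
Cross-multiplying the components: (s − 0)·(-6) = (-4)·(1).
Solving gives s = 2/3.

2/3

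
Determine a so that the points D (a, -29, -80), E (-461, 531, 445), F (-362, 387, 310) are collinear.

Collinearity requires DE × DF = 0; each component is linear in a.
The y-component gives (-135)a + (-10260) = 0, so a = -76.
The remaining components then also vanish.

-76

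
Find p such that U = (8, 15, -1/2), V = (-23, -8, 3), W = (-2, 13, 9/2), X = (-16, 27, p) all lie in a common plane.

47/2

Normal to plane UVW: n = (-108, 120, -168); plane equation n·P = 1020.
Requiring n·X = 1020: (-168)p + (4968) = 1020.
So p = 47/2.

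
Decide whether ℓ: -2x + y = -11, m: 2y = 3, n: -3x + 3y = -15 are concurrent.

No

Intersecting ℓ and m: solving the 2×2 system gives (x, y) = (25/4, 3/2).
Substitute into n: (-3)(25/4) + (3)(3/2) = -57/4.
But n requires -15 ≠ -57/4, so the three lines have no common point.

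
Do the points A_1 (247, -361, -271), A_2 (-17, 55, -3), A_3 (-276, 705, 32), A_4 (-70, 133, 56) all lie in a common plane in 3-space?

Yes

A normal to the plane through A_1, A_2, A_3 is n = A_1A_2 × A_1A_3 = (-159640, -60172, -63856).
The plane has equation n·P = -404012. For A_4: n·A_4 = -404012.
Equal, so A_4 lies in the plane and all four are coplanar.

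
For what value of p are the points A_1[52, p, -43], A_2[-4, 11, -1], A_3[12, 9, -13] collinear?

4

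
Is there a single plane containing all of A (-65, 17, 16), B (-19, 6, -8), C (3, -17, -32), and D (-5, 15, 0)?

With A as base: AB = (46, -11, -24), AC = (68, -34, -48), AD = (60, -2, -16).
AC × AD = (448, -1792, 1904).
AB · (AC × AD) = -5376.
Since -5376 ≠ 0, the four points are not coplanar.

No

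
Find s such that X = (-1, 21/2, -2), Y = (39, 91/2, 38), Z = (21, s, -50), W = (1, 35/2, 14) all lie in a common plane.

7/2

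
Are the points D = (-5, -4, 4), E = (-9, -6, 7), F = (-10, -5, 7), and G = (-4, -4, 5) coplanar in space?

A normal to the plane through D, E, F is n = DE × DF = (-3, -3, -6).
The plane has equation n·P = 3. For G: n·G = -6.
-6 ≠ 3, so G is off the plane.

No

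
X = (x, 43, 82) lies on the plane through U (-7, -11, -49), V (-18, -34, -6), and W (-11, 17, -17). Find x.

-29

A normal to the plane is n = UV × UW = (-1940, 180, -400).
X lies in the plane iff n · UX = 0.
This gives (-1940)x + (-56260) = 0, so x = -29.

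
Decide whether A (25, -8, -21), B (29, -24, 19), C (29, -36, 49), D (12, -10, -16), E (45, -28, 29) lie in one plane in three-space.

The plane through A, B, C has normal n = AB × AC = (0, -120, -48) and equation n·P = 1968.
Checking the remaining points: n·D = 1968, n·E = 1968.
All equal 1968, so all 5 points lie in one plane.

Yes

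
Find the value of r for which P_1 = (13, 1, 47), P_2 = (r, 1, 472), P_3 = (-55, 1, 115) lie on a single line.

-412

Collinearity requires P_1P_2 × P_1P_3 = 0; each component is linear in r.
The y-component gives (-68)r + (-28016) = 0, so r = -412.
The remaining components then also vanish.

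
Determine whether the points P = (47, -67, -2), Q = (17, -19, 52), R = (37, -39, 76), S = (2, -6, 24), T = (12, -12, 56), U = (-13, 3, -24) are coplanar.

Yes

The plane through P, Q, R has normal n = PQ × PR = (2232, 1800, -360) and equation n·X = -14976.
Checking the remaining points: n·S = -14976, n·T = -14976, n·U = -14976.
All equal -14976, so all 6 points lie in one plane.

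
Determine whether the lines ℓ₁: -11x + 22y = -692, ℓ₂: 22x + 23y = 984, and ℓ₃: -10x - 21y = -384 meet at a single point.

No

Intersecting ℓ₁ and ℓ₂: solving the 2×2 system gives (x, y) = (37564/737, -400/67).
Substitute into ℓ₃: (-10)(37564/737) + (-21)(-400/67) = -283240/737.
But ℓ₃ requires -384 ≠ -283240/737, so the three lines have no common point.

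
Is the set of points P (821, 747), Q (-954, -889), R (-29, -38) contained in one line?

No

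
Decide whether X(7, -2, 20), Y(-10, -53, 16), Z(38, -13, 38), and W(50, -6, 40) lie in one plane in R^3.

The four points are coplanar iff the 3×3 determinant with rows XY, XZ, XW is zero.
Rows: (-17, -51, -4), (31, -11, 18), (43, -4, 20).
Expanding along the first row: (-17)(-148) − (-51)(-154) + (-4)(349) = -6734.
Nonzero ⇒ not coplanar.

No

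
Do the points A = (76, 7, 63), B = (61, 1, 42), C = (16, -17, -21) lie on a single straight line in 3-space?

Yes

AB = (-15, -6, -21), AC = (-60, -24, -84).
AB × AC = (0, 0, 0).
The cross product vanishes, so the three points are collinear.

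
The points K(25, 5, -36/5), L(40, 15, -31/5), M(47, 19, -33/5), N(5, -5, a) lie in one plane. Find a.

-21/5

The points are coplanar iff KL · (KM × KN) = 0.
Expanding, this is linear in a: (-10)a + (-42) = 0.
So a = -21/5.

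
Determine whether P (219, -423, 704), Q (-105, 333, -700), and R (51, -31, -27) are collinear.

No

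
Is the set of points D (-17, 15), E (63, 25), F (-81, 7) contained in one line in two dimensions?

Yes

DE = (80, 10), DF = (-64, -8).
det[DE; DF] = (80)(-8) − (10)(-64) = 0.
The determinant is zero, so the points are collinear.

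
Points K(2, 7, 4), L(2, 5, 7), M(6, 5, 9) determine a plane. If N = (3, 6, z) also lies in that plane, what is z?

6

The plane through K, L, M has equation −4x + 12y + 8z = 108.
Substituting N: (8)z + (60) = 108, so z = 6.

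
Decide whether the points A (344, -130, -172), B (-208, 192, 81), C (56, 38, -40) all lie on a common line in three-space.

Yes

AB = (-552, 322, 253), AC = (-288, 168, 132).
Each component of AC is 12/23 times the corresponding component of AB, so AC = 12/23·AB and the points are collinear.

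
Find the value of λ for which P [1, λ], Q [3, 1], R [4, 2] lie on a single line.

Collinearity: (P − Q) must be parallel to (R − Q) = (1, 1).
Cross-multiplying the components: (λ − 1)·(1) = (-2)·(1).
Solving gives λ = -1.

-1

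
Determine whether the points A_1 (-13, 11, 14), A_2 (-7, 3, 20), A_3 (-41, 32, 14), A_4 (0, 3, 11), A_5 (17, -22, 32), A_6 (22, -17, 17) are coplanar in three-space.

The plane through A_1, A_2, A_3 has normal n = A_1A_2 × A_1A_3 = (-126, -168, -98) and equation n·P = -1582.
Checking the remaining points: n·A_4 = -1582, n·A_5 = -1582, n·A_6 = -1582.
All equal -1582, so all 6 points lie in one plane.

Yes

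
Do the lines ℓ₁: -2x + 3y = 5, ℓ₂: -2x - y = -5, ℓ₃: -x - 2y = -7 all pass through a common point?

No

Intersecting ℓ₁ and ℓ₂: solving the 2×2 system gives (x, y) = (5/4, 5/2).
Substitute into ℓ₃: (-1)(5/4) + (-2)(5/2) = -25/4.
But ℓ₃ requires -7 ≠ -25/4, so the three lines have no common point.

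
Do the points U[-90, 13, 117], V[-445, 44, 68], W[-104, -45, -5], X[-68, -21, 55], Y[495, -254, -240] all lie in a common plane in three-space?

Yes

The plane through U, V, W has normal n = UV × UW = (-6624, -42624, 21024) and equation n·P = 2501856.
Checking the remaining points: n·X = 2501856, n·Y = 2501856.
All equal 2501856, so all 5 points lie in one plane.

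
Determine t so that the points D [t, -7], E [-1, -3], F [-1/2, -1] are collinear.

-2

The three points are collinear iff det[DE; DF] = 0.
This determinant is linear in t: (-2)t + (-4) = 0, so t = -2.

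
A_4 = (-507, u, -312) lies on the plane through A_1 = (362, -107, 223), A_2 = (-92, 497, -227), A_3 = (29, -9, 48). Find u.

323

Coplanarity requires A_1A_2 · (A_1A_3 × A_1A_4) = 0.
A_1A_2 = (-454, 604, -450), A_1A_3 = (-333, 98, -175); the triple product is linear in u with coefficient 70400 and constant term -22739200.
Setting it to zero: u = 323.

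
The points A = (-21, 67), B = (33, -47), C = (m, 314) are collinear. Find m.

-138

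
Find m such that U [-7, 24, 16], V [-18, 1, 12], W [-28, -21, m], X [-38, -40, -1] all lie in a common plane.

Normal to plane UVX: n = (135, -63, -9); plane equation n·P = -2601.
Requiring n·W = -2601: (-9)m + (-2457) = -2601.
So m = 16.

16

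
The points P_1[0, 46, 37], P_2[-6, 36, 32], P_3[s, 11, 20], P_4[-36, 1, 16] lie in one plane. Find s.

-24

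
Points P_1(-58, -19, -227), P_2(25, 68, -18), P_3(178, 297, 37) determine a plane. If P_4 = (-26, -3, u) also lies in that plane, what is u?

-62

A normal to the plane is n = P_1P_2 × P_1P_3 = (-43076, 27412, 5696).
P_4 lies in the plane iff n · P_1P_4 = 0.
This gives (5696)u + (353152) = 0, so u = -62.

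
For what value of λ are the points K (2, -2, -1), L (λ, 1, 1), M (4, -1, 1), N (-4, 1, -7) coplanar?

The points are coplanar iff KL · (KM × KN) = 0.
Expanding, this is linear in λ: (-12)λ + (48) = 0.
So λ = 4.

4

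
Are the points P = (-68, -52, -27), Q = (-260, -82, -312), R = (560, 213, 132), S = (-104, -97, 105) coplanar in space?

No

A normal to the plane through P, Q, R is n = PQ × PR = (70755, -148452, -32040).
The plane has equation n·X = 3773244. For S: n·S = 3677124.
3677124 ≠ 3773244, so S is off the plane.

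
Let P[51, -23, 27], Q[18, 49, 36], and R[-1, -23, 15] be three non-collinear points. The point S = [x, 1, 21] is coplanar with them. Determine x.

1

A normal to the plane is n = PQ × PR = (-864, -864, 3744).
S lies in the plane iff n · PS = 0.
This gives (-864)x + (864) = 0, so x = 1.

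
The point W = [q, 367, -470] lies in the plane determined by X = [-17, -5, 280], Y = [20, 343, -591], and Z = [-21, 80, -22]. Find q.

Coplanarity requires XY · (XZ × XW) = 0.
XY = (37, 348, -871), XZ = (-4, 85, -302); the triple product is linear in q with coefficient -31061 and constant term 1521989.
Setting it to zero: q = 49.

49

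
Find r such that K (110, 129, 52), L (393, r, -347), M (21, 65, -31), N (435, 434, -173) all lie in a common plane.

422

Normal to plane KMN: n = (39715, -47000, -6345); plane equation n·P = -2024290.
Requiring n·L = -2024290: (-47000)r + (17809710) = -2024290.
So r = 422.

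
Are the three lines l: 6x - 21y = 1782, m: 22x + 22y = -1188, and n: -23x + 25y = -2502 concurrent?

Yes

Intersecting l and m: solving the 2×2 system gives (x, y) = (24, -78).
Substitute into n: (-23)(24) + (25)(-78) = -2502.
This equals -2502, so (24, -78) lies on all three lines and they are concurrent.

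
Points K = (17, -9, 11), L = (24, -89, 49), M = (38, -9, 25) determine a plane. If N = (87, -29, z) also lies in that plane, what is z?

66

The plane through K, L, M has equation −1120x + 700y + 1680z = -6860.
Substituting N: (1680)z + (-117740) = -6860, so z = 66.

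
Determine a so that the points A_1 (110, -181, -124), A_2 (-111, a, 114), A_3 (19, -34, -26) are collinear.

176

Direction A_1A_3 = (-91, 147, 98). From the x-coordinate of A_2, the parameter along the line is τ = (-111 − 110)/(-91) = 17/7.
Then a = (-181) + 17/7·(147) = 176.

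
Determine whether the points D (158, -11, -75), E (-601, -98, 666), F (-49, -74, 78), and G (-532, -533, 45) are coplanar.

Yes

A normal to the plane through D, E, F is n = DE × DF = (33372, -37260, 29808).
The plane has equation n·P = 3447036. For G: n·G = 3447036.
Equal, so G lies in the plane and all four are coplanar.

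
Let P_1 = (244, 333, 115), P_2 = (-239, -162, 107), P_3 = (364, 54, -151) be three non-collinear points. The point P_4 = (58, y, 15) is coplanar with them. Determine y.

A normal to the plane is n = P_1P_2 × P_1P_3 = (129438, -129438, 194157).
P_4 lies in the plane iff n · P_1P_4 = 0.
This gives (-129438)y + (-388314) = 0, so y = -3.

-3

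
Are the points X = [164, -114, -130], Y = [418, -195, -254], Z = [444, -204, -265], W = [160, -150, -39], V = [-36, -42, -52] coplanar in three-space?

Yes

The plane through X, Y, Z has normal n = XY × XZ = (-225, -430, -180) and equation n·P = 35520.
Checking the remaining points: n·W = 35520, n·V = 35520.
All equal 35520, so all 5 points lie in one plane.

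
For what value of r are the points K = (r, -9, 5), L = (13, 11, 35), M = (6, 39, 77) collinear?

18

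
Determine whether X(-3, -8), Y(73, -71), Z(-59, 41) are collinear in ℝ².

No

XY = (76, -63), XZ = (-56, 49).
If collinear, XZ would be a scalar multiple of XY. But (76)·(49) ≠ (-63)·(-56) (difference 196), so they are not parallel; the points are not collinear.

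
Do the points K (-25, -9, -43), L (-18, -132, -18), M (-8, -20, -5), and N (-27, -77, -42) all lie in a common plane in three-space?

The four points are coplanar iff the 3×3 determinant with rows KL, KM, KN is zero.
Rows: (7, -123, 25), (17, -11, 38), (-2, -68, 1).
Expanding along the first row: (7)(2573) − (-123)(93) + (25)(-1178) = 0.
Zero determinant ⇒ coplanar.

Yes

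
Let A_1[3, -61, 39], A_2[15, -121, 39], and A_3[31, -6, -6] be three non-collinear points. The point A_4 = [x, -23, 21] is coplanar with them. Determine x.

11

The plane through A_1, A_2, A_3 has equation 2700x + 540y + 2340z = 66420.
Substituting A_4: (2700)x + (36720) = 66420, so x = 11.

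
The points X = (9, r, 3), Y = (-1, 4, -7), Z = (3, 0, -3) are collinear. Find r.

-6

Collinearity requires XY × XZ = 0; each component is linear in r.
The x-component gives (-4)r + (-24) = 0, so r = -6.
The remaining components then also vanish.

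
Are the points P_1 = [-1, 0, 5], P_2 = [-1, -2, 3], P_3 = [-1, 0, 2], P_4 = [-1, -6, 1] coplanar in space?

A normal to the plane through P_1, P_2, P_3 is n = P_1P_2 × P_1P_3 = (6, 0, 0).
The plane has equation n·P = -6. For P_4: n·P_4 = -6.
Equal, so P_4 lies in the plane and all four are coplanar.

Yes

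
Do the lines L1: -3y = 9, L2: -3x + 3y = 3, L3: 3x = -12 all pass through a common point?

The three lines meet at one point iff the augmented coefficient matrix [aᵢ bᵢ cᵢ] has rank < 3, i.e. its determinant vanishes.
Here the determinant is 0.
It vanishes, so the lines are concurrent at (-4, -3).

Yes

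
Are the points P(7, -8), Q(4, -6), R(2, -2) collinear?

No

PQ = (-3, 2), PR = (-5, 6).
det[PQ; PR] = (-3)(6) − (2)(-5) = -8.
The determinant is nonzero, so they are not collinear.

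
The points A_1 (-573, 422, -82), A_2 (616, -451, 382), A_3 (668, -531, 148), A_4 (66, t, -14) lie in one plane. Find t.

-77

Normal to plane A_1A_2A_3: n = (241402, 302354, -49724); plane equation n·P = -6652590.
Requiring n·A_4 = -6652590: (302354)t + (16628668) = -6652590.
So t = -77.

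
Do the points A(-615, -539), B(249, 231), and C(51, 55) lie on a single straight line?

AB = (864, 770), AC = (666, 594).
If collinear, AC would be a scalar multiple of AB. But (864)·(594) ≠ (770)·(666) (difference 396), so they are not parallel; the points are not collinear.

No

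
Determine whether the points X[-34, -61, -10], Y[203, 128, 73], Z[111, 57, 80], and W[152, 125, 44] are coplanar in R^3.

No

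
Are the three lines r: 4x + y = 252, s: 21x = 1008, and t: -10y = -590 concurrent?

Intersecting r and s: solving the 2×2 system gives (x, y) = (48, 60).
Substitute into t: (0)(48) + (-10)(60) = -600.
But t requires -590 ≠ -600, so the three lines have no common point.

No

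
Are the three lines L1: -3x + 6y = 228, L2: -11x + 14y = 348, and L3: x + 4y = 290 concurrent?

Yes

Intersecting L1 and L2: solving the 2×2 system gives (x, y) = (46, 61).
Substitute into L3: (1)(46) + (4)(61) = 290.
This equals 290, so (46, 61) lies on all three lines and they are concurrent.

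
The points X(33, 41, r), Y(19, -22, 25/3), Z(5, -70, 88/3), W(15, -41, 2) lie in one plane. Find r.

67/3

The points are coplanar iff XY · (XZ × XW) = 0.
Expanding, this is linear in r: (-74)r + (4958/3) = 0.
So r = 67/3.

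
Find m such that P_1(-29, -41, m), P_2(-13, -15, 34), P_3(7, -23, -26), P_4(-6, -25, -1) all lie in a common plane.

Coplanarity ⇔ det[P_1P_2; P_1P_3; P_1P_4] = 0.
Expanding, this is linear in m: (144)m + (-2736) = 0.
So m = 19.

19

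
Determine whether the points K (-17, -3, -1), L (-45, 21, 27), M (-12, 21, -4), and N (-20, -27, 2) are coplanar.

No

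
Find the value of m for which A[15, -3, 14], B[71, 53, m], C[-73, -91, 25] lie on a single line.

Direction AC = (-88, -88, 11). From the x-coordinate of B, the parameter along the line is τ = (71 − 15)/(-88) = -7/11.
Then m = 14 + (-7/11)·(11) = 7.

7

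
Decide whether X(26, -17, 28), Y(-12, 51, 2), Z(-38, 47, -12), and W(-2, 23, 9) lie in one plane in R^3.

No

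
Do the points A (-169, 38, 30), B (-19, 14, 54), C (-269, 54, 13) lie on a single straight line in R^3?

No

AB = (150, -24, 24), AC = (-100, 16, -17).
Comparing components 2 and 3: (-24)(-17) − (24)(16) = 24 ≠ 0, so AB and AC are not parallel and the points are not collinear.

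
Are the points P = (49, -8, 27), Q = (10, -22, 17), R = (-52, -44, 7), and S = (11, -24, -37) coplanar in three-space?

Yes

A normal to the plane through P, Q, R is n = PQ × PR = (-80, 230, -10).
The plane has equation n·X = -6030. For S: n·S = -6030.
Equal, so S lies in the plane and all four are coplanar.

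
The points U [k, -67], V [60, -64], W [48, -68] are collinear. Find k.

51

Collinearity: (U − V) must be parallel to (W − V) = (-12, -4).
Cross-multiplying the components: (k − 60)·(-4) = (-3)·(-12).
Solving gives k = 51.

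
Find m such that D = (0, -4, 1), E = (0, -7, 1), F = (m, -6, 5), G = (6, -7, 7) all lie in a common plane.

4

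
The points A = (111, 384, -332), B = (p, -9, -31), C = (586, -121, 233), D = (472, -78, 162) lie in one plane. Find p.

35

Coplanarity ⇔ det[AB; AC; AD] = 0.
Expanding, this is linear in p: (11560)p + (-404600) = 0.
So p = 35.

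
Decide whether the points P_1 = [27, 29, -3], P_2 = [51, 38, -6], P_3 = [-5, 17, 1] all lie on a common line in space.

Yes

P_1P_2 = (24, 9, -3), P_1P_3 = (-32, -12, 4).
Each component of P_1P_3 is -4/3 times the corresponding component of P_1P_2, so P_1P_3 = -4/3·P_1P_2 and the points are collinear.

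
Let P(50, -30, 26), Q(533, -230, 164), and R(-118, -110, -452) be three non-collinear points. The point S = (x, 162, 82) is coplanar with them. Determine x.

A normal to the plane is n = PQ × PR = (106640, 207690, -72240).
S lies in the plane iff n · PS = 0.
This gives (106640)x + (30499040) = 0, so x = -286.

-286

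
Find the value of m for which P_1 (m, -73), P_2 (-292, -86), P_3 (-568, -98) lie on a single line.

7

The three points are collinear iff det[P_1P_2; P_1P_3] = 0.
This determinant is linear in m: (12)m + (-84) = 0, so m = 7.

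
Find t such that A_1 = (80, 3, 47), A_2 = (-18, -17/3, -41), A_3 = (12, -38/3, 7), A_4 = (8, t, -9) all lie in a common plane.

-22/3

Coplanarity ⇔ det[A_1A_2; A_1A_3; A_1A_4] = 0.
Expanding, this is linear in t: (2064)t + (15136) = 0.
So t = -22/3.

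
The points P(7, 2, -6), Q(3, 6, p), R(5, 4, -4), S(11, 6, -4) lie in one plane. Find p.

Coplanarity ⇔ det[PQ; PR; PS] = 0.
Expanding, this is linear in p: (-16)p + (-32) = 0.
So p = -2.

-2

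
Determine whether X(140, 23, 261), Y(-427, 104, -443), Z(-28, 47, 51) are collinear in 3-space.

No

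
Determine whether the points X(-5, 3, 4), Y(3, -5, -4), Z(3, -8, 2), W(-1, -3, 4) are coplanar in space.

A normal to the plane through X, Y, Z is n = XY × XZ = (-72, -48, -24).
The plane has equation n·P = 120. For W: n·W = 120.
Equal, so W lies in the plane and all four are coplanar.

Yes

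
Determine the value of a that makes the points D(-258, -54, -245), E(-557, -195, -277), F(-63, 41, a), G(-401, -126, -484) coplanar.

Normal to plane DEG: n = (31395, -66885, 1365); plane equation n·P = -4822545.
Requiring n·F = -4822545: (1365)a + (-4720170) = -4822545.
So a = -75.

-75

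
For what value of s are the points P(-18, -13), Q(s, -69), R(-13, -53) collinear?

-11

Collinearity: (Q − P) must be parallel to (R − P) = (5, -40).
Cross-multiplying the components: (s − (-18))·(-40) = (-56)·(5).
Solving gives s = -11.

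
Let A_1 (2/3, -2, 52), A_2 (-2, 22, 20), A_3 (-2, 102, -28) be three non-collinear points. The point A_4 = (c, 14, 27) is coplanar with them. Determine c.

-5/3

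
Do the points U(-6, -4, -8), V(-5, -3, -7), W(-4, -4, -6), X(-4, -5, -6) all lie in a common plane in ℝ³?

A normal to the plane through U, V, W is n = UV × UW = (2, 0, -2).
The plane has equation n·P = 4. For X: n·X = 4.
Equal, so X lies in the plane and all four are coplanar.

Yes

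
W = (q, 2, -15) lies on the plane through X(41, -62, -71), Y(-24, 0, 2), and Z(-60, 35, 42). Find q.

-15

A normal to the plane is n = XY × XZ = (-75, -28, -43).
W lies in the plane iff n · XW = 0.
This gives (-75)q + (-1125) = 0, so q = -15.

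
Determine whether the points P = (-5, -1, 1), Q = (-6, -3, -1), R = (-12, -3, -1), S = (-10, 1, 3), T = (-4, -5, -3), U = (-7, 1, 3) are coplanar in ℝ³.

Yes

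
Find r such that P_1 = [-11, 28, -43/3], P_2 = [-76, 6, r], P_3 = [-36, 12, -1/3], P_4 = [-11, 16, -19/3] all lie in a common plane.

9

The points are coplanar iff P_1P_2 · (P_1P_3 × P_1P_4) = 0.
Expanding, this is linear in r: (300)r + (-2700) = 0.
So r = 9.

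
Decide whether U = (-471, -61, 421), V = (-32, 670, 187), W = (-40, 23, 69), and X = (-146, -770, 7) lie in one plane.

With U as base: UV = (439, 731, -234), UW = (431, 84, -352), UX = (325, -709, -414).
UW × UX = (-284344, 64034, -332879).
UV · (UW × UX) = -124476.
Since -124476 ≠ 0, the four points are not coplanar.

No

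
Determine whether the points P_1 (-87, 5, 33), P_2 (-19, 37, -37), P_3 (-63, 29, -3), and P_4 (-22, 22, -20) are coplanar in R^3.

No

With P_1 as base: P_1P_2 = (68, 32, -70), P_1P_3 = (24, 24, -36), P_1P_4 = (65, 17, -53).
P_1P_3 × P_1P_4 = (-660, -1068, -1152).
P_1P_2 · (P_1P_3 × P_1P_4) = 1584.
Since 1584 ≠ 0, the four points are not coplanar.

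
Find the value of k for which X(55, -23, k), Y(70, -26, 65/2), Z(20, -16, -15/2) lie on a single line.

Direction YZ = (-50, 10, -40). From the x-coordinate of X, the parameter along the line is τ = (55 − 70)/(-50) = 3/10.
Then k = 65/2 + 3/10·(-40) = 41/2.

41/2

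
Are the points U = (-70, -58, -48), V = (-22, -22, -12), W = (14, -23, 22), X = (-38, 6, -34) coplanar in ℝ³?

Yes

With U as base: UV = (48, 36, 36), UW = (84, 35, 70), UX = (32, 64, 14).
UW × UX = (-3990, 1064, 4256).
UV · (UW × UX) = 0.
The scalar triple product vanishes, so the four points are coplanar.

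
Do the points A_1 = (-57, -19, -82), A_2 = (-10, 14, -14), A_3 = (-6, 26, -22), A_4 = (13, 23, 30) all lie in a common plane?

The four points are coplanar iff the 3×3 determinant with rows A_1A_2, A_1A_3, A_1A_4 is zero.
Rows: (47, 33, 68), (51, 45, 60), (70, 42, 112).
Expanding along the first row: (47)(2520) − (33)(1512) + (68)(-1008) = 0.
Zero determinant ⇒ coplanar.

Yes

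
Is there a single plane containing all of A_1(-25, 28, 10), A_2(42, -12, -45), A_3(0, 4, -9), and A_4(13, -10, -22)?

With A_1 as base: A_1A_2 = (67, -40, -55), A_1A_3 = (25, -24, -19), A_1A_4 = (38, -38, -32).
A_1A_3 × A_1A_4 = (46, 78, -38).
A_1A_2 · (A_1A_3 × A_1A_4) = 2052.
Since 2052 ≠ 0, the four points are not coplanar.

No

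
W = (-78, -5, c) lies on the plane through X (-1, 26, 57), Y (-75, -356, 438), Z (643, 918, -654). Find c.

61

The plane through X, Y, Z has equation −68250x + 192750y + 180000z = 15339750.
Substituting W: (180000)c + (4359750) = 15339750, so c = 61.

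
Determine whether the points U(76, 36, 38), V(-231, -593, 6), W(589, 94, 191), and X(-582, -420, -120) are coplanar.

Yes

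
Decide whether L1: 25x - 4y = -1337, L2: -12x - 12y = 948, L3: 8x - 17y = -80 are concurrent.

The three lines meet at one point iff the augmented coefficient matrix [aᵢ bᵢ cᵢ] has rank < 3, i.e. its determinant vanishes.
Here the determinant is -696.
Nonzero, so no common point exists.

No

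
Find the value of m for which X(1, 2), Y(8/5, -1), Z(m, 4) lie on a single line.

3/5

Collinearity: (Z − X) must be parallel to (Y − X) = (3/5, -3).
Cross-multiplying the components: (m − 1)·(-3) = (2)·(3/5).
Solving gives m = 3/5.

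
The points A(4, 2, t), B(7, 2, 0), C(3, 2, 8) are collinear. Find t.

Direction BC = (-4, 0, 8). From the x-coordinate of A, the parameter along the line is τ = (4 − 7)/(-4) = 3/4.
Then t = 0 + 3/4·(8) = 6.

6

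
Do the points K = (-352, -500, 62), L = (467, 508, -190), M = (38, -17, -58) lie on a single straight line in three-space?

KL = (819, 1008, -252), KM = (390, 483, -120).
Comparing components 2 and 3: (1008)(-120) − (-252)(483) = 756 ≠ 0, so KL and KM are not parallel and the points are not collinear.

No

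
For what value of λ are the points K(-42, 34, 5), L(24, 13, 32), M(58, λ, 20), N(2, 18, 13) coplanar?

Normal to plane KLN: n = (264, 660, -132); plane equation n·P = 10692.
Requiring n·M = 10692: (660)λ + (12672) = 10692.
So λ = -3.

-3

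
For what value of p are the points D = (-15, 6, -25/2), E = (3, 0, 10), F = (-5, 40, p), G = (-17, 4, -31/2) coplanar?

7

Normal to plane DEG: n = (63, 9, -48); plane equation n·P = -291.
Requiring n·F = -291: (-48)p + (45) = -291.
So p = 7.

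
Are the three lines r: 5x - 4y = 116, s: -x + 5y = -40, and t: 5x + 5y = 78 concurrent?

Lines aᵢx + bᵢy = cᵢ with pairwise distinct directions are concurrent exactly when det[aᵢ bᵢ cᵢ] = 0.
Here the determinant is -42.
Nonzero, so no common point exists.

No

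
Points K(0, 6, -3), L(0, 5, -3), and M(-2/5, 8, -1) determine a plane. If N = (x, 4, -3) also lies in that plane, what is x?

0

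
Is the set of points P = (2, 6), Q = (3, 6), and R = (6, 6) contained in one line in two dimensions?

Yes

PQ = (1, 0), PR = (4, 0).
det[PQ; PR] = (1)(0) − (0)(4) = 0.
The determinant is zero, so the points are collinear.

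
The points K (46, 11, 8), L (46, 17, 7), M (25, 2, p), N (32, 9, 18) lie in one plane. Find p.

24

The points are coplanar iff KL · (KM × KN) = 0.
Expanding, this is linear in p: (-84)p + (2016) = 0.
So p = 24.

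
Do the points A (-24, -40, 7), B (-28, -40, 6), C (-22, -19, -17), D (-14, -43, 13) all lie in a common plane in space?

With A as base: AB = (-4, 0, -1), AC = (2, 21, -24), AD = (10, -3, 6).
AC × AD = (54, -252, -216).
AB · (AC × AD) = 0.
The scalar triple product vanishes, so the four points are coplanar.

Yes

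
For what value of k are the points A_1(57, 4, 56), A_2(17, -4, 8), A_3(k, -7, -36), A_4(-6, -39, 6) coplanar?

-17

Normal to plane A_1A_2A_4: n = (-1664, 1024, 1216); plane equation n·P = -22656.
Requiring n·A_3 = -22656: (-1664)k + (-50944) = -22656.
So k = -17.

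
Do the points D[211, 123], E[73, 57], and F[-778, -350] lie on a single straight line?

Yes

DE = (-138, -66), DF = (-989, -473).
Twice the signed area of △DEF is (-138)(-473) − (-66)(-989) = 0.
The triangle is degenerate (zero area), so the points are collinear.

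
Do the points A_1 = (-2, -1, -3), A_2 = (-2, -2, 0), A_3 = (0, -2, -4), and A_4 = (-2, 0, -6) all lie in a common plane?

Yes

A normal to the plane through A_1, A_2, A_3 is n = A_1A_2 × A_1A_3 = (4, 6, 2).
The plane has equation n·P = -20. For A_4: n·A_4 = -20.
Equal, so A_4 lies in the plane and all four are coplanar.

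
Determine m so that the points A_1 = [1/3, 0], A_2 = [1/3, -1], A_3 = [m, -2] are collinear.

1/3

The three points are collinear iff det[A_1A_2; A_1A_3] = 0.
This determinant is linear in m: (1)m + (-1/3) = 0, so m = 1/3.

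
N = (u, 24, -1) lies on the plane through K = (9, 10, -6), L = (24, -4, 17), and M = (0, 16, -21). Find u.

8

Coplanarity requires KL · (KM × KN) = 0.
KL = (15, -14, 23), KM = (-9, 6, -15); the triple product is linear in u with coefficient 72 and constant term -576.
Setting it to zero: u = 8.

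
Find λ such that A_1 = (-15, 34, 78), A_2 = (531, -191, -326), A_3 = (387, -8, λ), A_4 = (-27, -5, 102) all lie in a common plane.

Coplanarity ⇔ det[A_1A_2; A_1A_3; A_1A_4] = 0.
Expanding, this is linear in λ: (23994)λ + (6286428) = 0.
So λ = -262.

-262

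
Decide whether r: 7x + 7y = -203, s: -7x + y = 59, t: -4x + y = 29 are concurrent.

No

Intersecting r and s: solving the 2×2 system gives (x, y) = (-11, -18).
Substitute into t: (-4)(-11) + (1)(-18) = 26.
But t requires 29 ≠ 26, so the three lines have no common point.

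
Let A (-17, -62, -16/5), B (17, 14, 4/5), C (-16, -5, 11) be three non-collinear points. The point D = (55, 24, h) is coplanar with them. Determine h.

-14

A normal to the plane is n = AB × AC = (4256/5, -2394/5, 1862).
D lies in the plane iff n · AD = 0.
This gives (1862)h + (26068) = 0, so h = -14.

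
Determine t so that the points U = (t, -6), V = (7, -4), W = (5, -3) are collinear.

Collinearity: (U − V) must be parallel to (W − V) = (-2, 1).
Cross-multiplying the components: (t − 7)·(1) = (-2)·(-2).
Solving gives t = 11.

11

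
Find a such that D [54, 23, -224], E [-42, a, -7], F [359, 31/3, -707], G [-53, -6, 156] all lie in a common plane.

50/3

Normal to plane DFG: n = (-56461/3, -64219, -30601/3); plane equation n·P = -625381/3.
Requiring n·E = -625381/3: (-64219)a + (2585569/3) = -625381/3.
So a = 50/3.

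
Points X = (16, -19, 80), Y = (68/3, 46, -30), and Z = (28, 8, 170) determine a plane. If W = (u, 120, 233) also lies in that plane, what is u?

170/3

The plane through X, Y, Z has equation 8820x − 1920y − 600z = 129600.
Substituting W: (8820)u + (-370200) = 129600, so u = 170/3.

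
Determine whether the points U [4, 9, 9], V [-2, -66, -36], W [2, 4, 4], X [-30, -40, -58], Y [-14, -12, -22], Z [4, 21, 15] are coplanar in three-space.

The plane through U, V, W has normal n = UV × UW = (150, 60, -120) and equation n·P = 60.
Checking the remaining points: n·X = 60, n·Y = -180, n·Z = 60.
Since n·Y = -180 ≠ 60, Y is off the plane and the points are not all coplanar.

No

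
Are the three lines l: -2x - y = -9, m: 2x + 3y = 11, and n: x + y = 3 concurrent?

No

Intersecting l and m: solving the 2×2 system gives (x, y) = (4, 1).
Substitute into n: (1)(4) + (1)(1) = 5.
But n requires 3 ≠ 5, so the three lines have no common point.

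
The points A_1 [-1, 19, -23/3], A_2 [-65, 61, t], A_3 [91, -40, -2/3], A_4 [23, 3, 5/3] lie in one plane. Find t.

Coplanarity ⇔ det[A_1A_2; A_1A_3; A_1A_4] = 0.
Expanding, this is linear in t: (-56)t + (-4088/3) = 0.
So t = -73/3.

-73/3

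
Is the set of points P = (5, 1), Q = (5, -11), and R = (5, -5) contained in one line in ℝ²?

PQ = (0, -12), PR = (0, -6).
det[PQ; PR] = (0)(-6) − (-12)(0) = 0.
The determinant is zero, so the points are collinear.

Yes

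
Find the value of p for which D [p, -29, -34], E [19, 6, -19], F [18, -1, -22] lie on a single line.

14

Direction EF = (-1, -7, -3). From the y-coordinate of D, the parameter along the line is τ = (-29 − 6)/(-7) = 5.
Then p = 19 + 5·(-1) = 14.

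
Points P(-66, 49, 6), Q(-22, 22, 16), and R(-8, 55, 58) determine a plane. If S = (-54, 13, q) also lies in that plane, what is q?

-18

The plane through P, Q, R has equation −1464x − 1708y + 1830z = 23912.
Substituting S: (1830)q + (56852) = 23912, so q = -18.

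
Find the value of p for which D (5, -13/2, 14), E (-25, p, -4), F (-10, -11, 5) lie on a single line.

-31/2

Collinearity requires DE × DF = 0; each component is linear in p.
The x-component gives (-9)p + (-279/2) = 0, so p = -31/2.
The remaining components then also vanish.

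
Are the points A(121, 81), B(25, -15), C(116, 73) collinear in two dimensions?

No

AB = (-96, -96), AC = (-5, -8).
Twice the signed area of △ABC is (-96)(-8) − (-96)(-5) = 288.
The area is nonzero, so the three points are not collinear.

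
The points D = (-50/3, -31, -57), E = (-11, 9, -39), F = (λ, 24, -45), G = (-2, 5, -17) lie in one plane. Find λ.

Normal to plane DEG: n = (952, 112/3, -1148/3); plane equation n·P = 4788.
Requiring n·F = 4788: (952)λ + (18116) = 4788.
So λ = -14.

-14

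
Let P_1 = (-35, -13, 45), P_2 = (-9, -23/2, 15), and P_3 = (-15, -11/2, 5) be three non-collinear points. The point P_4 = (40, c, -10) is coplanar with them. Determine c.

-41/2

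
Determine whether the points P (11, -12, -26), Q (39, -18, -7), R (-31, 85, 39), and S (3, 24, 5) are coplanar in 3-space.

Yes

A normal to the plane through P, Q, R is n = PQ × PR = (-2233, -2618, 2464).
The plane has equation n·X = -57211. For S: n·S = -57211.
Equal, so S lies in the plane and all four are coplanar.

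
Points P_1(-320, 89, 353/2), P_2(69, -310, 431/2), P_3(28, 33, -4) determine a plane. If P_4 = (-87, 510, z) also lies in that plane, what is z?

The plane through P_1, P_2, P_3 has equation (148407/2)x + (167573/2)y + 117068z = 8748761/2.
Substituting P_4: (117068)z + (72550821/2) = 8748761/2, so z = -545/2.

-545/2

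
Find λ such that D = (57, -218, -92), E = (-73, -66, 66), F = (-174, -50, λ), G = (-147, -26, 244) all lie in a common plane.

382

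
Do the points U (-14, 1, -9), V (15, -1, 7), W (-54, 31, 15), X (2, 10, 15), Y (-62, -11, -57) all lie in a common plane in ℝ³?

No

The plane through U, V, W has normal n = UV × UW = (-528, -1336, 790) and equation n·P = -1054.
Checking the remaining points: n·X = -2566, n·Y = 2402.
Since n·X = -2566 ≠ -1054, X is off the plane and the points are not all coplanar.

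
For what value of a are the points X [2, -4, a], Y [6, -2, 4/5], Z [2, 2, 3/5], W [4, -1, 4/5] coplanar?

6/5

Coplanarity ⇔ det[XY; XZ; XW] = 0.
Expanding, this is linear in a: (-4)a + (24/5) = 0.
So a = 6/5.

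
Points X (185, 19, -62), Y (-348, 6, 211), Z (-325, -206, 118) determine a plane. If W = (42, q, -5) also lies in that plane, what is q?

A normal to the plane is n = XY × XZ = (59085, -43290, 113295).
W lies in the plane iff n · XW = 0.
This gives (-43290)q + (-1168830) = 0, so q = -27.

-27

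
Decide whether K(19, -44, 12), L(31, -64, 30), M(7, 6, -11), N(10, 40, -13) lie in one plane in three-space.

With K as base: KL = (12, -20, 18), KM = (-12, 50, -23), KN = (-9, 84, -25).
KM × KN = (682, -93, -558).
KL · (KM × KN) = 0.
The scalar triple product vanishes, so the four points are coplanar.

Yes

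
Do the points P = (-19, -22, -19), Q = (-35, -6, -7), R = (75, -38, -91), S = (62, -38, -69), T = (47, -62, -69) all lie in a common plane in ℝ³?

No

The plane through P, Q, R has normal n = PQ × PR = (-960, -24, -1248) and equation n·X = 42480.
Checking the remaining points: n·S = 27504, n·T = 42480.
Since n·S = 27504 ≠ 42480, S is off the plane and the points are not all coplanar.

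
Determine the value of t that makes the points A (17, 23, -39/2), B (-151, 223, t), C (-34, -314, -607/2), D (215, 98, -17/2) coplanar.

Normal to plane ACD: n = (17593, -55671, 62901); plane equation n·P = -4415843/2.
Requiring n·B = -4415843/2: (62901)t + (-15071176) = -4415843/2.
So t = 409/2.

409/2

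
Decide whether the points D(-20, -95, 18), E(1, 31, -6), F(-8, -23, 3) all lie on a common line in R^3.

DE = (21, 126, -24), DF = (12, 72, -15).
DE × DF = (-162, 27, 0).
The cross product is nonzero, so the points do not lie on one line.

No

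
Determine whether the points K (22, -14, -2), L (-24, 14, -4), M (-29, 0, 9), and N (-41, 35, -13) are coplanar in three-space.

With K as base: KL = (-46, 28, -2), KM = (-51, 14, 11), KN = (-63, 49, -11).
KM × KN = (-693, -1254, -1617).
KL · (KM × KN) = 0.
The scalar triple product vanishes, so the four points are coplanar.

Yes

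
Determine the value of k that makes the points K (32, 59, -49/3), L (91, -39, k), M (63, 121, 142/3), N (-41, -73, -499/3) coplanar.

Coplanarity ⇔ det[KL; KM; KN] = 0.
Expanding, this is linear in k: (434)k + (-46004) = 0.
So k = 106.

106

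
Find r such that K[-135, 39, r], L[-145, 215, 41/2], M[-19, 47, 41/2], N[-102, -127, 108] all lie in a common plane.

141/2

Coplanarity ⇔ det[KL; KM; KN] = 0.
Expanding, this is linear in r: (35868)r + (-2528694) = 0.
So r = 141/2.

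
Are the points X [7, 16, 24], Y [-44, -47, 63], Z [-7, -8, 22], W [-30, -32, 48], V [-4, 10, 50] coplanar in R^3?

The plane through X, Y, Z has normal n = XY × XZ = (1062, -648, 342) and equation n·P = 5274.
Checking the remaining points: n·W = 5292, n·V = 6372.
Since n·W = 5292 ≠ 5274, W is off the plane and the points are not all coplanar.

No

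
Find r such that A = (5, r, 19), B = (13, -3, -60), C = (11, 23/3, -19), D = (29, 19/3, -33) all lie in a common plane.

17

The points are coplanar iff AB · (AC × AD) = 0.
Expanding, this is linear in r: (-710)r + (12070) = 0.
So r = 17.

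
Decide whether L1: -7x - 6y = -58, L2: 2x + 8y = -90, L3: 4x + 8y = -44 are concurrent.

No

Intersecting L1 and L2: solving the 2×2 system gives (x, y) = (251/11, -373/22).
Substitute into L3: (4)(251/11) + (8)(-373/22) = -488/11.
But L3 requires -44 ≠ -488/11, so the three lines have no common point.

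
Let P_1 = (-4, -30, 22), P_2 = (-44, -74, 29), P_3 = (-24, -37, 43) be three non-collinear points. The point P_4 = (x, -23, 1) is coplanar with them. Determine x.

16

Coplanarity requires P_1P_2 · (P_1P_3 × P_1P_4) = 0.
P_1P_2 = (-40, -44, 7), P_1P_3 = (-20, -7, 21); the triple product is linear in x with coefficient -875 and constant term 14000.
Setting it to zero: x = 16.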